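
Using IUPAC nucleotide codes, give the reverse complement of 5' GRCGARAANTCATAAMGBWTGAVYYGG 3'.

5'-CCRRBTCAWVCKTTATGANTTYTCGYC-3'

Standard pairs A↔T, G↔C; ambiguity codes pair R↔Y, M↔K, W↔W, B↔V, N↔N. Complement (CYGCTYTTNAGTATTKCVWACTBRRCC), then reverse for 5'→3'.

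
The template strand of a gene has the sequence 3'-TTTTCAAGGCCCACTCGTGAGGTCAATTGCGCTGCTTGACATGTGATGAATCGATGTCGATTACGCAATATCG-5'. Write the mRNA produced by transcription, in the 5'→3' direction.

5'-AAAAGUUCCGGGUGAGCACUCCAGUUAACGCGACGAACUGUACACUACUUAGCUACAGCUAAUGCGUUAUAGC-3'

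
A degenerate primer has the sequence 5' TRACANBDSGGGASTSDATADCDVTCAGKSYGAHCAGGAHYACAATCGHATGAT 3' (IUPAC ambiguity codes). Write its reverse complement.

5'-ATCATDCGATTGTRDTCCTGDTCRSMCTGABHGHTATHSASTCCCSHVNTGTYA-3'

Standard pairs A↔T, G↔C; ambiguity codes pair R↔Y, K↔M, S↔S, B↔V, D↔H, N↔N. Complement (AYTGTNVHSCCCTSASHTATHGHBAGTCMSRCTDGTCCTDRTGTTAGCDTACTA), then reverse for 5'→3'.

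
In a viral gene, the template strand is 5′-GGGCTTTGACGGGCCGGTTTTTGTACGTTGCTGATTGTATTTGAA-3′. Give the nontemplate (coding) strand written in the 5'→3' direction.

5'-TTCAAATACAATCAGCAACGTACAAAAACCGGCCCGTCAAAGCCC-3'

The coding strand is complementary and antiparallel to the template: take the complement (A↔T, G↔C) and reverse.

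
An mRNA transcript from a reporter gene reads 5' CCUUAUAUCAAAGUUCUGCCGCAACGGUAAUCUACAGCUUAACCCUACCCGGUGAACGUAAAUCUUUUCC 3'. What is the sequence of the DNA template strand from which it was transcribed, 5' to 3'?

5'-GGAAAAGATTTACGTTCACCGGGTAGGGTTAAGCTGTAGATTACCGTTGCGGCAGAACTTTGATATAAGG-3'

Replace U with T to get the coding DNA strand: CCTTATATCAAAGTTCTGCCGCAACGGTAATCTACAGCTTAACCCTACCCGGTGAACGTAAATCTTTTCC. The template strand is its reverse complement (complement GGAATATAGTTTCAAGACGGCGTTGCCATTAGATGTCGAATTGGGATGGGCCACTTGCATTTAGAAAAGG, then reverse).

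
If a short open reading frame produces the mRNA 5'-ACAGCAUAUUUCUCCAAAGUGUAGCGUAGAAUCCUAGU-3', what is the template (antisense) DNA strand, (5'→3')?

5'-ACTAGGATTCTACGCTACACTTTGGAGAAATATGCTGT-3'

Replace U with T to get the coding DNA strand: ACAGCATATTTCTCCAAAGTGTAGCGTAGAATCCTAGT. The template strand is its reverse complement (complement TGTCGTATAAAGAGGTTTCACATCGCATCTTAGGATCA, then reverse).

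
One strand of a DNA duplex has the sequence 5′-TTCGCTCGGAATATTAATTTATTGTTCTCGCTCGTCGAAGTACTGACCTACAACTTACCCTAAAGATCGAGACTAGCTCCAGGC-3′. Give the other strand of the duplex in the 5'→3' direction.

Pairing A↔T and G↔C gives AAGCGAGCCTTATAATTAAATAACAAGAGCGAGCAGCTTCATGACTGGATGTTGAATGGGATTTCTAGCTCTGATCGAGGTCCG, running 3'→5'. Reverse for the 5'→3' convention.

5′-GCCTGGAGCTAGTCTCGATCTTTAGGGTAAGTTGTAGGTCAGTACTTCGACGAGCGAGAACAATAAATTAATATTCCGAGCGAA-3′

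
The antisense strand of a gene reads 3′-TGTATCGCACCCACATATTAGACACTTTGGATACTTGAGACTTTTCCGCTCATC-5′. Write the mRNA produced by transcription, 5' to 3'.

5′-ACAUAGCGUGGGUGUAUAAUCUGUGAAACCUAUGAACUCUGAAAAGGCGAGUAG-3′

Reading the template 3'→5' as shown, RNA polymerase pairs each base (A→U, T→A, G↔C) to build mRNA 5'→3' directly.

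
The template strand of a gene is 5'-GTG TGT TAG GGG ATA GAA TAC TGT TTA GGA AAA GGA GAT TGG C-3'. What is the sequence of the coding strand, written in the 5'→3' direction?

5'-GCCAATCTCCTTTTCCTAAACAGTATTCTATCCCCTAACACAC-3'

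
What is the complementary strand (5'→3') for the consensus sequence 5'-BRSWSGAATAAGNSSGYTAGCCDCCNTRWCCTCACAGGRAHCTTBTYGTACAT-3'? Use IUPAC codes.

Standard pairs A↔T, G↔C; ambiguity codes pair R↔Y, W↔W, S↔S, B↔V, D↔H, N↔N. Complement (VYSWSCTTATTCNSSCRATCGGHGGNAYWGGAGTGTCCYTDGAAVARCATGTA), then reverse for 5'→3'.

5'-ATGTACRAVAAGDTYCCTGTGAGGWYANGGHGGCTARCSSNCTTATTCSWSYV-3'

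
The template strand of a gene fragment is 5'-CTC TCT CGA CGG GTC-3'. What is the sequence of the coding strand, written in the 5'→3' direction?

5'-GACCCGTCGAGAGAG-3'

The coding strand is complementary and antiparallel to the template: take the complement (A↔T, G↔C) and reverse.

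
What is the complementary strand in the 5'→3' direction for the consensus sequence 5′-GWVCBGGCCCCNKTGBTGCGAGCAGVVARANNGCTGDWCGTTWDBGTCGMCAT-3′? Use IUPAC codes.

5'-ATGKCGACVHWAACGWHCAGCNNTYTBBCTGCTCGCAVCAMNGGGGCCVGBWC-3'

Standard pairs A↔T, G↔C; ambiguity codes pair R↔Y, M↔K, W↔W, B↔V, D↔H, N↔N. Complement (CWBGVCCGGGGNMACVACGCTCGTCBBTYTNNCGACHWGCAAWHVCAGCKGTA), then reverse for 5'→3'.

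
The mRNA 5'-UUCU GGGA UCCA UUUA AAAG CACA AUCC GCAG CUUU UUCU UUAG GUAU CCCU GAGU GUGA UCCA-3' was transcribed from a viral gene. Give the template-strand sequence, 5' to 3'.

5'-TGGATCACACTCAGGGATACCTAAAGAAAAAGCTGCGGATTGTGCTTTTAAATGGATCCCAGAA-3'

Replace U with T to get the coding DNA strand: TTCTGGGATCCATTTAAAAGCACAATCCGCAGCTTTTTCTTTAGGTATCCCTGAGTGTGATCCA. The template strand is its reverse complement (complement AAGACCCTAGGTAAATTTTCGTGTTAGGCGTCGAAAAAGAAATCCATAGGGACTCACACTAGGT, then reverse).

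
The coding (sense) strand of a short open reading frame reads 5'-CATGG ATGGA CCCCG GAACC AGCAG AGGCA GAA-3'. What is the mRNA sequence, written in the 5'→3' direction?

5'-CAUGGAUGGACCCCGGAACCAGCAGAGGCAGAA-3'

mRNA has the coding-strand sequence with U in place of T.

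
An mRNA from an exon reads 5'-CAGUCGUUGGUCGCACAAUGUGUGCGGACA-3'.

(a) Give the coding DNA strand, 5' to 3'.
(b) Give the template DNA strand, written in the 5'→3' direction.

(a) The coding strand matches the mRNA with U→T.
(b) The template strand is the reverse complement of the coding strand.

(a) 5'-CAGTCGTTGGTCGCACAATGTGTGCGGACA-3'
(b) 5′-TGTCCGCACACATTGTGCGACCAACGACTG-3′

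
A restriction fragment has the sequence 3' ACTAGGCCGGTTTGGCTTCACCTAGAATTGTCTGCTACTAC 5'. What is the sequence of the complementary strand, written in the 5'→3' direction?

5'-TGATCCGGCCAAACCGAAGTGGATCTTAACAGACGATGATG-3'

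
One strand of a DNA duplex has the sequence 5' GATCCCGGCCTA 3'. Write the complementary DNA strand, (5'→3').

5′-TAGGCCGGGATC-3′

Pairing A↔T and G↔C gives CTAGGGCCGGAT, running 3'→5'. Reverse for the 5'→3' convention.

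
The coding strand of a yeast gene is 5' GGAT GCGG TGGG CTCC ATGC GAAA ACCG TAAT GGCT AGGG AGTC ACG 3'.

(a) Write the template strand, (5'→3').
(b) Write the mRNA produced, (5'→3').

(a) 5′-CGTGACTCCCTAGCCATTACGGTTTTCGCATGGAGCCCACCGCATCC-3′
(b) 5′-GGAUGCGGUGGGCUCCAUGCGAAAACCGUAAUGGCUAGGGAGUCACG-3′

(a) The template strand is the reverse complement of the coding strand: complement CCTACGCCACCCGAGGTACGCTTTTGGCATTACCGATCCCTCAGTGC, then reverse.
(b) mRNA matches the coding strand with T→U.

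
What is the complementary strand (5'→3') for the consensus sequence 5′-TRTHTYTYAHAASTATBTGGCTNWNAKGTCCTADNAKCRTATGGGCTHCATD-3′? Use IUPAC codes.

Standard pairs A↔T, G↔C; ambiguity codes pair R↔Y, K↔M, W↔W, S↔S, B↔V, D↔H, N↔N. Complement (AYADARARTDTTSATAVACCGANWNTMCAGGATHNTMGYATACCCGADGTAH), then reverse for 5'→3'.

5'-HATGDAGCCCATAYGMTNHTAGGACMTNWNAGCCAVATASTTDTRARADAYA-3'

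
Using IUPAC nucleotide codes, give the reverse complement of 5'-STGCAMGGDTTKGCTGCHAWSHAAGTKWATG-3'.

5'-CATWMACTTDSWTDGCAGCMAAHCCKTGCAS-3'

Standard pairs A↔T, G↔C; ambiguity codes pair M↔K, W↔W, S↔S, D↔H. Complement (SACGTKCCHAAMCGACGDTWSDTTCAMWTAC), then reverse for 5'→3'.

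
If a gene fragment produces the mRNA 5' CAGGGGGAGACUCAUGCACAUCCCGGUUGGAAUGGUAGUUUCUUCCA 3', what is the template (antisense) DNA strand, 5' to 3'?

Replace U with T to get the coding DNA strand: CAGGGGGAGACTCATGCACATCCCGGTTGGAATGGTAGTTTCTTCCA. The template strand is its reverse complement (complement GTCCCCCTCTGAGTACGTGTAGGGCCAACCTTACCATCAAAGAAGGT, then reverse).

5'-TGGAAGAAACTACCATTCCAACCGGGATGTGCATGAGTCTCCCCCTG-3'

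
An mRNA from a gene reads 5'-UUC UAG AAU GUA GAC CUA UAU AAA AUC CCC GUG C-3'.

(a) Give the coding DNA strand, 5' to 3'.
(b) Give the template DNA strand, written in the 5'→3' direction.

(a) 5′-TTCTAGAATGTAGACCTATATAAAATCCCCGTGC-3′
(b) 5'-GCACGGGGATTTTATATAGGTCTACATTCTAGAA-3'

(a) The coding strand matches the mRNA with U→T.
(b) The template strand is the reverse complement of the coding strand.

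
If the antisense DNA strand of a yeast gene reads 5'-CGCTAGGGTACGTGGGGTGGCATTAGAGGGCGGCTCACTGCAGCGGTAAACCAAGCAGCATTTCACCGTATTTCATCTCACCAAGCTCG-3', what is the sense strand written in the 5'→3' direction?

5'-CGAGCTTGGTGAGATGAAATACGGTGAAATGCTGCTTGGTTTACCGCTGCAGTGAGCCGCCCTCTAATGCCACCCCACGTACCCTAGCG-3'

The coding strand is complementary and antiparallel to the template: take the complement (A↔T, G↔C) and reverse.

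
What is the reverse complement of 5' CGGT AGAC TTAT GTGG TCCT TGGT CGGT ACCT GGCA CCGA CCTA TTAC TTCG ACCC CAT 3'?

Reading the sequence 3'→5' and pairing each base (A↔T, G↔C) gives the reverse complement directly.

5'-ATGGGGTCGAAGTAATAGGTCGGTGCCAGGTACCGACCAAGGACCACATAAGTCTACCG-3'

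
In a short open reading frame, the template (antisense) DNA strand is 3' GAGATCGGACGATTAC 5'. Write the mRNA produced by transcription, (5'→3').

5'-CUCUAGCCUGCUAAUG-3'

Reading the template 3'→5' as shown, RNA polymerase pairs each base (A→U, T→A, G↔C) to build mRNA 5'→3' directly.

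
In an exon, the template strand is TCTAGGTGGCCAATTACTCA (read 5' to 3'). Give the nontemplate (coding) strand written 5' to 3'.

5'-TGAGTAATTGGCCACCTAGA-3'

The coding strand is complementary and antiparallel to the template: take the complement (A↔T, G↔C) and reverse.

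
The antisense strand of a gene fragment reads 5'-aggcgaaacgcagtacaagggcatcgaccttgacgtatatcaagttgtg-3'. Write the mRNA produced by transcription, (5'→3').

RNA polymerase reads the template 3'→5' and synthesizes mRNA 5'→3' by base-pairing (A→U, T→A, G↔C). The complement of the template is TCCGCTTTGCGTCATGTTCCCGTAGCTGGAACTGCATATAGTTCAACAC; antiparallel, so 5'→3' the coding strand is CACAACTTGATATACGTCAAGGTCGATGCCCTTGTACTGCGTTTCGCCT. Replace T with U for the mRNA.

5'-CACAACUUGAUAUACGUCAAGGUCGAUGCCCUUGUACUGCGUUUCGCCU-3'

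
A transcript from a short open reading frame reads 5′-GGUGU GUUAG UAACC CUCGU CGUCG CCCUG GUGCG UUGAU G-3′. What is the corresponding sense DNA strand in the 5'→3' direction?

5'-GGTGTGTTAGTAACCCTCGTCGTCGCCCTGGTGCGTTGATG-3'

The coding DNA strand has the same 5'→3' sequence as the mRNA with U replaced by T.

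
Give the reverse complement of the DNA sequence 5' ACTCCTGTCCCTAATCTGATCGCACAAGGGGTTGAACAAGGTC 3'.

Reading the sequence 3'→5' and pairing each base (A↔T, G↔C) gives the reverse complement directly.

5'-GACCTTGTTCAACCCCTTGTGCGATCAGATTAGGGACAGGAGT-3'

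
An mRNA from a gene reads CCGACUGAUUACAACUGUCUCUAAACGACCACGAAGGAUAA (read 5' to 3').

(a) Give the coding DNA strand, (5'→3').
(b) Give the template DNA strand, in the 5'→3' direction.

(a) The coding strand matches the mRNA with U→T.
(b) The template strand is the reverse complement of the coding strand.

(a) 5′-CCGACTGATTACAACTGTCTCTAAACGACCACGAAGGATAA-3′
(b) 5′-TTATCCTTCGTGGTCGTTTAGAGACAGTTGTAATCAGTCGG-3′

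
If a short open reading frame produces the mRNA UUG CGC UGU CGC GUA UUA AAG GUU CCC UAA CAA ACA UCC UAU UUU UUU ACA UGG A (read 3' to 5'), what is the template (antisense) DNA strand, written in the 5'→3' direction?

Written 5'→3' the mRNA is AGGUACAUUUUUUUAUCCUACAAACAAUCCCUUGGAAAUUAUGCGCUGUCGCGUU, so the coding DNA strand is AGGTACATTTTTTTATCCTACAAACAATCCCTTGGAAATTATGCGCTGTCGCGTT. The template is its reverse complement.

5'-AACGCGACAGCGCATAATTTCCAAGGGATTGTTTGTAGGATAAAAAAATGTACCT-3'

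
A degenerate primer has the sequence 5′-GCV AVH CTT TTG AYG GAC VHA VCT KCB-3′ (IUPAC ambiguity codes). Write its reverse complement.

Standard pairs A↔T, G↔C; ambiguity codes pair Y↔R, K↔M, B↔V, H↔D. Complement (CGBTBDGAAAACTRCCTGBDTBGAMGV), then reverse for 5'→3'.

5'-VGMAGBTDBGTCCRTCAAAAGDBTBGC-3'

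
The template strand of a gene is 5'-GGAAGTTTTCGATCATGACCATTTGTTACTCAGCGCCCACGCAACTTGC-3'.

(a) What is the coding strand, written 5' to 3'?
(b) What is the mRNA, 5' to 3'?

(a) 5′-GCAAGTTGCGTGGGCGCTGAGTAACAAATGGTCATGATCGAAAACTTCC-3′
(b) 5′-GCAAGUUGCGUGGGCGCUGAGUAACAAAUGGUCAUGAUCGAAAACUUCC-3′

(a) The coding strand is the reverse complement of the template: complement CCTTCAAAAGCTAGTACTGGTAAACAATGAGTCGCGGGTGCGTTGAACG, then reverse.
(b) mRNA has the coding-strand sequence with T→U.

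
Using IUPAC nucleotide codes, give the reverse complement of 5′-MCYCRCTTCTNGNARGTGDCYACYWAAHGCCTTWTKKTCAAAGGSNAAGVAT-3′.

5′-ATBCTTNSCCTTTGAMMAWAAGGCDTTWRGTRGHCACYTNCNAGAAGYGRGK-3′

Standard pairs A↔T, G↔C; ambiguity codes pair R↔Y, M↔K, W↔W, S↔S, D↔H, V↔B, N↔N. Complement (KGRGYGAAGANCNTYCACHGRTGRWTTDCGGAAWAMMAGTTTCCSNTTCBTA), then reverse for 5'→3'.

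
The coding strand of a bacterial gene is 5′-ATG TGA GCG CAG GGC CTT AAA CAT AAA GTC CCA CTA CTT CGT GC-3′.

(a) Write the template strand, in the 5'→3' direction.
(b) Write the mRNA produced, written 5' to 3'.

(a) The template strand is the reverse complement of the coding strand: complement TACACTCGCGTCCCGGAATTTGTATTTCAGGGTGATGAAGCACG, then reverse.
(b) mRNA matches the coding strand with T→U.

(a) 5'-GCACGAAGTAGTGGGACTTTATGTTTAAGGCCCTGCGCTCACAT-3'
(b) 5'-AUGUGAGCGCAGGGCCUUAAACAUAAAGUCCCACUACUUCGUGC-3'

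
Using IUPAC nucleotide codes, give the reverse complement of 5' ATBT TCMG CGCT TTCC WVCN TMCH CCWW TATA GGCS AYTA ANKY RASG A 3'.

Standard pairs A↔T, G↔C; ambiguity codes pair R↔Y, M↔K, W↔W, S↔S, B↔V, H↔D, N↔N. Complement (TAVAAGKCGCGAAAGGWBGNAKGDGGWWATATCCGSTRATTNMRYTSCT), then reverse for 5'→3'.

5'-TCSTYRMNTTARTSGCCTATAWWGGDGKANGBWGGAAAGCGCKGAAVAT-3'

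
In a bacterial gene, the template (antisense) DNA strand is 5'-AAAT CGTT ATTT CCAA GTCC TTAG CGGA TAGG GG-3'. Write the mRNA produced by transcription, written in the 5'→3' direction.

The mRNA has the sequence of the coding strand (reverse complement of the template) with T→U. Reverse complement of AAATCGTTATTTCCAAGTCCTTAGCGGATAGGGG is CCCCTATCCGCTAAGGACTTGGAAATAACGATTT; then T→U.

5′-CCCCUAUCCGCUAAGGACUUGGAAAUAACGAUUU-3′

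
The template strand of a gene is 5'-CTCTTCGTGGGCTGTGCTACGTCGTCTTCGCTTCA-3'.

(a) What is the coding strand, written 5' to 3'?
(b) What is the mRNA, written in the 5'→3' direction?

(a) 5'-TGAAGCGAAGACGACGTAGCACAGCCCACGAAGAG-3'
(b) 5'-UGAAGCGAAGACGACGUAGCACAGCCCACGAAGAG-3'

(a) The coding strand is the reverse complement of the template: complement GAGAAGCACCCGACACGATGCAGCAGAAGCGAAGT, then reverse.
(b) mRNA has the coding-strand sequence with T→U.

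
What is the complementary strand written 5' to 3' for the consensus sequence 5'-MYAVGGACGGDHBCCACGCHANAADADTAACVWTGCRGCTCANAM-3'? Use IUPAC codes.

Standard pairs A↔T, G↔C; ambiguity codes pair R↔Y, M↔K, W↔W, B↔V, D↔H, N↔N. Complement (KRTBCCTGCCHDVGGTGCGDTNTTHTHATTGBWACGYCGAGTNTK), then reverse for 5'→3'.

5'-KTNTGAGCYGCAWBGTTAHTHTTNTDGCGTGGVDHCCGTCCBTRK-3'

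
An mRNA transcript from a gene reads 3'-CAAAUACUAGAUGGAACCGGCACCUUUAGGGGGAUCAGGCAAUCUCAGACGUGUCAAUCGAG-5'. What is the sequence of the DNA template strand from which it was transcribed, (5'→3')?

Written 5'→3' the mRNA is GAGCUAACUGUGCAGACUCUAACGGACUAGGGGGAUUUCCACGGCCAAGGUAGAUCAUAAAC, so the coding DNA strand is GAGCTAACTGTGCAGACTCTAACGGACTAGGGGGATTTCCACGGCCAAGGTAGATCATAAAC. The template is its reverse complement.

5'-GTTTATGATCTACCTTGGCCGTGGAAATCCCCCTAGTCCGTTAGAGTCTGCACAGTTAGCTC-3'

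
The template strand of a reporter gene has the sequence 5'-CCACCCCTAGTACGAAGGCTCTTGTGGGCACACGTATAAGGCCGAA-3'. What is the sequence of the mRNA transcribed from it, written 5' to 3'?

5′-UUCGGCCUUAUACGUGUGCCCACAAGAGCCUUCGUACUAGGGGUGG-3′

RNA polymerase reads the template 3'→5' and synthesizes mRNA 5'→3' by base-pairing (A→U, T→A, G↔C). The complement of the template is GGTGGGGATCATGCTTCCGAGAACACCCGTGTGCATATTCCGGCTT; antiparallel, so 5'→3' the coding strand is TTCGGCCTTATACGTGTGCCCACAAGAGCCTTCGTACTAGGGGTGG. Replace T with U for the mRNA.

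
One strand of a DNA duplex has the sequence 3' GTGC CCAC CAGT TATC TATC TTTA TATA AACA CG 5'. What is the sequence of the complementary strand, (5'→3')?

The strand is given 3'→5', so its complement runs 5'→3' in the same left-to-right order: pair each base A↔T, G↔C.

5'-CACGGGTGGTCAATAGATAGAAATATATTTGTGC-3'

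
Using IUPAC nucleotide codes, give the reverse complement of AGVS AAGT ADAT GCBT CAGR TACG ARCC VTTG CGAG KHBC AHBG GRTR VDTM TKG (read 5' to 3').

5'-CMAKAHBYAYCCVDTGVDMCTCGCAABGGYTCGTAYCTGAVGCATHTACTTSBCT-3'

Standard pairs A↔T, G↔C; ambiguity codes pair R↔Y, M↔K, S↔S, B↔V, D↔H. Complement (TCBSTTCATHTACGVAGTCYATGCTYGGBAACGCTCMDVGTDVCCYAYBHAKAMC), then reverse for 5'→3'.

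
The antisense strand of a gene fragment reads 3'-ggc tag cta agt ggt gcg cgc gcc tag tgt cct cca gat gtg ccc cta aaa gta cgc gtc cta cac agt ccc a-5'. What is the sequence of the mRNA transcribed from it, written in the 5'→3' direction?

Reading the template 3'→5' as shown, RNA polymerase pairs each base (A→U, T→A, G↔C) to build mRNA 5'→3' directly.

5'-CCGAUCGAUUCACCACGCGCGCGGAUCACAGGAGGUCUACACGGGGAUUUUCAUGCGCAGGAUGUGUCAGGGU-3'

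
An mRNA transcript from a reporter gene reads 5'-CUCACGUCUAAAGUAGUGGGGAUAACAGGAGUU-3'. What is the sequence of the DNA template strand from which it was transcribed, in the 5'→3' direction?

5'-AACTCCTGTTATCCCCACTACTTTAGACGTGAG-3'

Replace U with T to get the coding DNA strand: CTCACGTCTAAAGTAGTGGGGATAACAGGAGTT. The template strand is its reverse complement (complement GAGTGCAGATTTCATCACCCCTATTGTCCTCAA, then reverse).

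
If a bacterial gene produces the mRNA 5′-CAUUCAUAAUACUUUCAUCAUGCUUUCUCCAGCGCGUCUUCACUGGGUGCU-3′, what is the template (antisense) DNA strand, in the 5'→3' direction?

Replace U with T to get the coding DNA strand: CATTCATAATACTTTCATCATGCTTTCTCCAGCGCGTCTTCACTGGGTGCT. The template strand is its reverse complement (complement GTAAGTATTATGAAAGTAGTACGAAAGAGGTCGCGCAGAAGTGACCCACGA, then reverse).

5'-AGCACCCAGTGAAGACGCGCTGGAGAAAGCATGATGAAAGTATTATGAATG-3'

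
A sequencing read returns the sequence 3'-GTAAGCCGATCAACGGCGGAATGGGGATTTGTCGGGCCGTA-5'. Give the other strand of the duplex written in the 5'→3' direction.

The strand is given 3'→5', so its complement runs 5'→3' in the same left-to-right order: pair each base A↔T, G↔C.

5'-CATTCGGCTAGTTGCCGCCTTACCCCTAAACAGCCCGGCAT-3'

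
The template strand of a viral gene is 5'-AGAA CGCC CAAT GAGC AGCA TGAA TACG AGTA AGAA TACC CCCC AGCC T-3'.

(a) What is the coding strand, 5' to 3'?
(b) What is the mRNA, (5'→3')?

(a) 5'-AGGCTGGGGGGTATTCTTACTCGTATTCATGCTGCTCATTGGGCGTTCT-3'
(b) 5'-AGGCUGGGGGGUAUUCUUACUCGUAUUCAUGCUGCUCAUUGGGCGUUCU-3'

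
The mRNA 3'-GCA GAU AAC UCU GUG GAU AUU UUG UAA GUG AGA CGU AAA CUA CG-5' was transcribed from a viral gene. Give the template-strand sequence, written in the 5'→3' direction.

5′-CGTCTATTGAGACACCTATAAAACATTCACTCTGCATTTGATGC-3′

Written 5'→3' the mRNA is GCAUCAAAUGCAGAGUGAAUGUUUUAUAGGUGUCUCAAUAGACG, so the coding DNA strand is GCATCAAATGCAGAGTGAATGTTTTATAGGTGTCTCAATAGACG. The template is its reverse complement.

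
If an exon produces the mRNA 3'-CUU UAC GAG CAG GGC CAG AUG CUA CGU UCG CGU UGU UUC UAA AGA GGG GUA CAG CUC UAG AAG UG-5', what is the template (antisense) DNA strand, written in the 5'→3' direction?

5'-GAAATGCTCGTCCCGGTCTACGATGCAAGCGCAACAAAGATTTCTCCCCATGTCGAGATCTTCAC-3'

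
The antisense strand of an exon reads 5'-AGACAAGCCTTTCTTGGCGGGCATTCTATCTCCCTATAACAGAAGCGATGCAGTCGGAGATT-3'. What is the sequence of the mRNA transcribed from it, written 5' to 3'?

5'-AAUCUCCGACUGCAUCGCUUCUGUUAUAGGGAGAUAGAAUGCCCGCCAAGAAAGGCUUGUCU-3'

The mRNA has the sequence of the coding strand (reverse complement of the template) with T→U. Reverse complement of AGACAAGCCTTTCTTGGCGGGCATTCTATCTCCCTATAACAGAAGCGATGCAGTCGGAGATT is AATCTCCGACTGCATCGCTTCTGTTATAGGGAGATAGAATGCCCGCCAAGAAAGGCTTGTCT; then T→U.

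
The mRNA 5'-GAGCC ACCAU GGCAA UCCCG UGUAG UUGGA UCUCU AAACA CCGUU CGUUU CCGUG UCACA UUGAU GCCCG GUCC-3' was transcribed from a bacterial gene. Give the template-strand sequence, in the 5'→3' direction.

Replace U with T to get the coding DNA strand: GAGCCACCATGGCAATCCCGTGTAGTTGGATCTCTAAACACCGTTCGTTTCCGTGTCACATTGATGCCCGGTCC. The template strand is its reverse complement (complement CTCGGTGGTACCGTTAGGGCACATCAACCTAGAGATTTGTGGCAAGCAAAGGCACAGTGTAACTACGGGCCAGG, then reverse).

5'-GGACCGGGCATCAATGTGACACGGAAACGAACGGTGTTTAGAGATCCAACTACACGGGATTGCCATGGTGGCTC-3'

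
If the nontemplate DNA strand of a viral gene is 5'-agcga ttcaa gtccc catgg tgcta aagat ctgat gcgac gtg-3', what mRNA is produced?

mRNA has the coding-strand sequence with U in place of T.

5'-AGCGAUUCAAGUCCCCAUGGUGCUAAAGAUCUGAUGCGACGUG-3'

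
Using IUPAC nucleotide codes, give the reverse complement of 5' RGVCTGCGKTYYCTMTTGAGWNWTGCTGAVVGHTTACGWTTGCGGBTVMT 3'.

5'-AKBAVCCGCAAWCGTAADCBBTCAGCAWNWCTCAAKAGRRAMCGCAGBCY-3'

Standard pairs A↔T, G↔C; ambiguity codes pair R↔Y, M↔K, W↔W, B↔V, H↔D, N↔N. Complement (YCBGACGCMARRGAKAACTCWNWACGACTBBCDAATGCWAACGCCVABKA), then reverse for 5'→3'.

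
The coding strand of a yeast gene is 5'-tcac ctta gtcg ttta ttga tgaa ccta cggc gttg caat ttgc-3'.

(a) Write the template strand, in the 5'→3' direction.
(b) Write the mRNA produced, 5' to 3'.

(a) 5'-GCAAATTGCAACGCCGTAGGTTCATCAATAAACGACTAAGGTGA-3'
(b) 5'-UCACCUUAGUCGUUUAUUGAUGAACCUACGGCGUUGCAAUUUGC-3'

(a) The template strand is the reverse complement of the coding strand: complement AGTGGAATCAGCAAATAACTACTTGGATGCCGCAACGTTAAACG, then reverse.
(b) mRNA matches the coding strand with T→U.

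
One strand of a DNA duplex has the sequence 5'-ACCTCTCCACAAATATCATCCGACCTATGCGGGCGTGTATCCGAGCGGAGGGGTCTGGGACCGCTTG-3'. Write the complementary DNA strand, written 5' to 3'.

The complement of ACCTCTCCACAAATATCATCCGACCTATGCGGGCGTGTATCCGAGCGGAGGGGTCTGGGACCGCTTG is TGGAGAGGTGTTTATAGTAGGCTGGATACGCCCGCACATAGGCTCGCCTCCCCAGACCCTGGCGAAC (A↔T, G↔C). DNA strands are antiparallel, so the complementary strand runs 3'→5'; reversing gives the 5'→3' form.

5'-CAAGCGGTCCCAGACCCCTCCGCTCGGATACACGCCCGCATAGGTCGGATGATATTTGTGGAGAGGT-3'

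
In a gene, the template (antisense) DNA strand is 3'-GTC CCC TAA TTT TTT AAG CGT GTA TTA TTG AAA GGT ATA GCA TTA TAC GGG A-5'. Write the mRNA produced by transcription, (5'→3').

Reading the template 3'→5' as shown, RNA polymerase pairs each base (A→U, T→A, G↔C) to build mRNA 5'→3' directly.

5'-CAGGGGAUUAAAAAAUUCGCACAUAAUAACUUUCCAUAUCGUAAUAUGCCCU-3'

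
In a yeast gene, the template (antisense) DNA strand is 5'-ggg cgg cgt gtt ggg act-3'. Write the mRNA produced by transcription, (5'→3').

5'-AGUCCCAACACGCCGCCC-3'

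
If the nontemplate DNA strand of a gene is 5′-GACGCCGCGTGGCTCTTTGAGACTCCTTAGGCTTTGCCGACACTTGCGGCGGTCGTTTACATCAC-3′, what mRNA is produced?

5'-GACGCCGCGUGGCUCUUUGAGACUCCUUAGGCUUUGCCGACACUUGCGGCGGUCGUUUACAUCAC-3'

mRNA has the coding-strand sequence with U in place of T.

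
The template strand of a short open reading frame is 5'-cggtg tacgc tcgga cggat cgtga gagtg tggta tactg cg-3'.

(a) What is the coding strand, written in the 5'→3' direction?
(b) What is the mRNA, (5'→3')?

(a) The coding strand is the reverse complement of the template: complement GCCACATGCGAGCCTGCCTAGCACTCTCACACCATATGACGC, then reverse.
(b) mRNA has the coding-strand sequence with T→U.

(a) 5'-CGCAGTATACCACACTCTCACGATCCGTCCGAGCGTACACCG-3'
(b) 5'-CGCAGUAUACCACACUCUCACGAUCCGUCCGAGCGUACACCG-3'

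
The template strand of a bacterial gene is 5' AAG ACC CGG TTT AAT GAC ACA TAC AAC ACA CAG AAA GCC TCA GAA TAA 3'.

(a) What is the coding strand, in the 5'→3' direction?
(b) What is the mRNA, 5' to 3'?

(a) 5′-TTATTCTGAGGCTTTCTGTGTGTTGTATGTGTCATTAAACCGGGTCTT-3′
(b) 5'-UUAUUCUGAGGCUUUCUGUGUGUUGUAUGUGUCAUUAAACCGGGUCUU-3'

(a) The coding strand is the reverse complement of the template: complement TTCTGGGCCAAATTACTGTGTATGTTGTGTGTCTTTCGGAGTCTTATT, then reverse.
(b) mRNA has the coding-strand sequence with T→U.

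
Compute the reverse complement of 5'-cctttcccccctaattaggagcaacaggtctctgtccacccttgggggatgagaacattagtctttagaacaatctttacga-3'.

5'-TCGTAAAGATTGTTCTAAAGACTAATGTTCTCATCCCCCAAGGGTGGACAGAGACCTGTTGCTCCTAATTAGGGGGGAAAGG-3'

Reading the sequence 3'→5' and pairing each base (A↔T, G↔C) gives the reverse complement directly.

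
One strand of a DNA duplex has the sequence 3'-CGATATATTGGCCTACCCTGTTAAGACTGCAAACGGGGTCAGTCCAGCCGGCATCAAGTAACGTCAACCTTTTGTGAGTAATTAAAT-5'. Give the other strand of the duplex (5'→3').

5'-GCTATATAACCGGATGGGACAATTCTGACGTTTGCCCCAGTCAGGTCGGCCGTAGTTCATTGCAGTTGGAAAACACTCATTAATTTA-3'

The strand is given 3'→5', so its complement runs 5'→3' in the same left-to-right order: pair each base A↔T, G↔C.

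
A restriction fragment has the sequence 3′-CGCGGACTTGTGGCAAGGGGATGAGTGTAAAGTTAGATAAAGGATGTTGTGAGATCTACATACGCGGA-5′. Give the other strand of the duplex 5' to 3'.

5'-GCGCCTGAACACCGTTCCCCTACTCACATTTCAATCTATTTCCTACAACACTCTAGATGTATGCGCCT-3'

The strand is given 3'→5', so its complement runs 5'→3' in the same left-to-right order: pair each base A↔T, G↔C.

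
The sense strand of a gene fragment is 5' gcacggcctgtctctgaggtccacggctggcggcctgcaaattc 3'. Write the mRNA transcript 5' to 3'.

5'-GCACGGCCUGUCUCUGAGGUCCACGGCUGGCGGCCUGCAAAUUC-3'

The mRNA is synthesized from the template strand, so it matches the coding strand with T replaced by U.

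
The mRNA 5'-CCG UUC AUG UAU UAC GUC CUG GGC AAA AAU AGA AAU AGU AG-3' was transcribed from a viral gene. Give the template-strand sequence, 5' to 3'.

Replace U with T to get the coding DNA strand: CCGTTCATGTATTACGTCCTGGGCAAAAATAGAAATAGTAG. The template strand is its reverse complement (complement GGCAAGTACATAATGCAGGACCCGTTTTTATCTTTATCATC, then reverse).

5'-CTACTATTTCTATTTTTGCCCAGGACGTAATACATGAACGG-3'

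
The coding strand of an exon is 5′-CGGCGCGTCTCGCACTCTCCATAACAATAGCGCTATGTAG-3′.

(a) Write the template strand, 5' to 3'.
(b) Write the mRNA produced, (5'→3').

(a) The template strand is the reverse complement of the coding strand: complement GCCGCGCAGAGCGTGAGAGGTATTGTTATCGCGATACATC, then reverse.
(b) mRNA matches the coding strand with T→U.

(a) 5'-CTACATAGCGCTATTGTTATGGAGAGTGCGAGACGCGCCG-3'
(b) 5′-CGGCGCGUCUCGCACUCUCCAUAACAAUAGCGCUAUGUAG-3′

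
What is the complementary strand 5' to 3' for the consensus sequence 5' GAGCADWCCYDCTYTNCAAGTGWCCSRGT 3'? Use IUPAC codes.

Standard pairs A↔T, G↔C; ambiguity codes pair R↔Y, W↔W, S↔S, D↔H, N↔N. Complement (CTCGTHWGGRHGARANGTTCACWGGSYCA), then reverse for 5'→3'.

5′-ACYSGGWCACTTGNARAGHRGGWHTGCTC-3′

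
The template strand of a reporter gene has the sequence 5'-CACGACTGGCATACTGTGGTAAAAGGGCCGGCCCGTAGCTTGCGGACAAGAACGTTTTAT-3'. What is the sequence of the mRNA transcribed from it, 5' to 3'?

5'-AUAAAACGUUCUUGUCCGCAAGCUACGGGCCGGCCCUUUUACCACAGUAUGCCAGUCGUG-3'

RNA polymerase reads the template 3'→5' and synthesizes mRNA 5'→3' by base-pairing (A→U, T→A, G↔C). The complement of the template is GTGCTGACCGTATGACACCATTTTCCCGGCCGGGCATCGAACGCCTGTTCTTGCAAAATA; antiparallel, so 5'→3' the coding strand is ATAAAACGTTCTTGTCCGCAAGCTACGGGCCGGCCCTTTTACCACAGTATGCCAGTCGTG. Replace T with U for the mRNA.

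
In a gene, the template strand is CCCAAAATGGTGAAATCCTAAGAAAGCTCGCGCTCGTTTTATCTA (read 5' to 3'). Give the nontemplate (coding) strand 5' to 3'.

The coding strand is complementary and antiparallel to the template: take the complement (A↔T, G↔C) and reverse.

5'-TAGATAAAACGAGCGCGAGCTTTCTTAGGATTTCACCATTTTGGG-3'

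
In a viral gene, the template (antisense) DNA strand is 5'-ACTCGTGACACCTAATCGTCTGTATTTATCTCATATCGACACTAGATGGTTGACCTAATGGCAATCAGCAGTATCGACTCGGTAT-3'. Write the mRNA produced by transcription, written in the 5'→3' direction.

5'-AUACCGAGUCGAUACUGCUGAUUGCCAUUAGGUCAACCAUCUAGUGUCGAUAUGAGAUAAAUACAGACGAUUAGGUGUCACGAGU-3'

The mRNA has the sequence of the coding strand (reverse complement of the template) with T→U. Reverse complement of ACTCGTGACACCTAATCGTCTGTATTTATCTCATATCGACACTAGATGGTTGACCTAATGGCAATCAGCAGTATCGACTCGGTAT is ATACCGAGTCGATACTGCTGATTGCCATTAGGTCAACCATCTAGTGTCGATATGAGATAAATACAGACGATTAGGTGTCACGAGT; then T→U.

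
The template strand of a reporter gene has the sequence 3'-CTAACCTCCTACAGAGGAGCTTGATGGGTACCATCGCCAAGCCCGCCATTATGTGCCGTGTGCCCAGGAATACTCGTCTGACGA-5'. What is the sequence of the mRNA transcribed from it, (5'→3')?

5'-GAUUGGAGGAUGUCUCCUCGAACUACCCAUGGUAGCGGUUCGGGCGGUAAUACACGGCACACGGGUCCUUAUGAGCAGACUGCU-3'

Reading the template 3'→5' as shown, RNA polymerase pairs each base (A→U, T→A, G↔C) to build mRNA 5'→3' directly.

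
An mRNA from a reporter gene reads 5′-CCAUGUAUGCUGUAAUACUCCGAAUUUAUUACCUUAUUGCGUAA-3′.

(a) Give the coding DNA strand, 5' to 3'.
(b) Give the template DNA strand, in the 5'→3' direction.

(a) 5'-CCATGTATGCTGTAATACTCCGAATTTATTACCTTATTGCGTAA-3'
(b) 5'-TTACGCAATAAGGTAATAAATTCGGAGTATTACAGCATACATGG-3'

(a) The coding strand matches the mRNA with U→T.
(b) The template strand is the reverse complement of the coding strand.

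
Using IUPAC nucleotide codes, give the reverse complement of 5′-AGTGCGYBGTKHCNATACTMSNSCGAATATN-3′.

5'-NATATTCGSNSKAGTATNGDMACVRCGCACT-3'

Standard pairs A↔T, G↔C; ambiguity codes pair Y↔R, M↔K, S↔S, B↔V, H↔D, N↔N. Complement (TCACGCRVCAMDGNTATGAKSNSGCTTATAN), then reverse for 5'→3'.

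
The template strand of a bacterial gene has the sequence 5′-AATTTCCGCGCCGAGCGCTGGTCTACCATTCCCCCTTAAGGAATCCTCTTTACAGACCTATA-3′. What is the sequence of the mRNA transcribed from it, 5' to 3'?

5'-UAUAGGUCUGUAAAGAGGAUUCCUUAAGGGGGAAUGGUAGACCAGCGCUCGGCGCGGAAAUU-3'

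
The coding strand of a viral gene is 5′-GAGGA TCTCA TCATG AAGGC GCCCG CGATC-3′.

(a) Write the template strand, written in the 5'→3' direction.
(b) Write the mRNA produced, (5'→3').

(a) 5'-GATCGCGGGCGCCTTCATGATGAGATCCTC-3'
(b) 5′-GAGGAUCUCAUCAUGAAGGCGCCCGCGAUC-3′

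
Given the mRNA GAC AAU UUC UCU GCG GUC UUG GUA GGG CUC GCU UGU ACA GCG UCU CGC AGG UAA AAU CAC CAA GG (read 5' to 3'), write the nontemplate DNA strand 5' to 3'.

The coding DNA strand has the same 5'→3' sequence as the mRNA with U replaced by T.

5'-GACAATTTCTCTGCGGTCTTGGTAGGGCTCGCTTGTACAGCGTCTCGCAGGTAAAATCACCAAGG-3'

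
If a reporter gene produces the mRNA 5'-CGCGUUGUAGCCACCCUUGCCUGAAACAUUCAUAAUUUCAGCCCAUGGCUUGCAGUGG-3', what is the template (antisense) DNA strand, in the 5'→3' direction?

5′-CCACTGCAAGCCATGGGCTGAAATTATGAATGTTTCAGGCAAGGGTGGCTACAACGCG-3′

Replace U with T to get the coding DNA strand: CGCGTTGTAGCCACCCTTGCCTGAAACATTCATAATTTCAGCCCATGGCTTGCAGTGG. The template strand is its reverse complement (complement GCGCAACATCGGTGGGAACGGACTTTGTAAGTATTAAAGTCGGGTACCGAACGTCACC, then reverse).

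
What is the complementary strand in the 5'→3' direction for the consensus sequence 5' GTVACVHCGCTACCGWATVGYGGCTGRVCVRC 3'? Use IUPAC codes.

5'-GYBGBYCAGCCRCBATWCGGTAGCGDBGTBAC-3'

Standard pairs A↔T, G↔C; ambiguity codes pair R↔Y, W↔W, H↔D, V↔B. Complement (CABTGBDGCGATGGCWTABCRCCGACYBGBYG), then reverse for 5'→3'.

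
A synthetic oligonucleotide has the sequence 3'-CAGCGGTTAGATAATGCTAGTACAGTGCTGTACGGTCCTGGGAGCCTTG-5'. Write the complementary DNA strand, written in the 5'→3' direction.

5'-GTCGCCAATCTATTACGATCATGTCACGACATGCCAGGACCCTCGGAAC-3'

The strand is given 3'→5', so its complement runs 5'→3' in the same left-to-right order: pair each base A↔T, G↔C.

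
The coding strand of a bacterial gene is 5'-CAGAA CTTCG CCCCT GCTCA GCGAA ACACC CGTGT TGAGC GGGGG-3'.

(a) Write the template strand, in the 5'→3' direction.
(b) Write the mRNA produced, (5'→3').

(a) The template strand is the reverse complement of the coding strand: complement GTCTTGAAGCGGGGACGAGTCGCTTTGTGGGCACAACTCGCCCCC, then reverse.
(b) mRNA matches the coding strand with T→U.

(a) 5′-CCCCCGCTCAACACGGGTGTTTCGCTGAGCAGGGGCGAAGTTCTG-3′
(b) 5'-CAGAACUUCGCCCCUGCUCAGCGAAACACCCGUGUUGAGCGGGGG-3'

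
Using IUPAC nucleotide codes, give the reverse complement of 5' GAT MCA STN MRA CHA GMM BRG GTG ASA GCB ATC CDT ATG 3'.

Standard pairs A↔T, G↔C; ambiguity codes pair R↔Y, M↔K, S↔S, B↔V, D↔H, N↔N. Complement (CTAKGTSANKYTGDTCKKVYCCACTSTCGVTAGGHATAC), then reverse for 5'→3'.

5′-CATAHGGATVGCTSTCACCYVKKCTDGTYKNASTGKATC-3′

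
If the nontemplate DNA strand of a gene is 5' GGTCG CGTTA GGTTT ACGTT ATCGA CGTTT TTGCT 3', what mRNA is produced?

The mRNA is synthesized from the template strand, so it matches the coding strand with T replaced by U.

5'-GGUCGCGUUAGGUUUACGUUAUCGACGUUUUUGCU-3'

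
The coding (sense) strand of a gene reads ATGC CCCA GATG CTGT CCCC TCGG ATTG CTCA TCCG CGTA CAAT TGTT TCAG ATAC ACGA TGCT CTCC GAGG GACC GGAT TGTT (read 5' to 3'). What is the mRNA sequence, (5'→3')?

5'-AUGCCCCAGAUGCUGUCCCCUCGGAUUGCUCAUCCGCGUACAAUUGUUUCAGAUACACGAUGCUCUCCGAGGGACCGGAUUGUU-3'

The mRNA is synthesized from the template strand, so it matches the coding strand with T replaced by U.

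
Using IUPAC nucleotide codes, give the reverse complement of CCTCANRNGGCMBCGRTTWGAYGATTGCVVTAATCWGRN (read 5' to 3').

Standard pairs A↔T, G↔C; ambiguity codes pair R↔Y, M↔K, W↔W, B↔V, N↔N. Complement (GGAGTNYNCCGKVGCYAAWCTRCTAACGBBATTAGWCYN), then reverse for 5'→3'.

5'-NYCWGATTABBGCAATCRTCWAAYCGVKGCCNYNTGAGG-3'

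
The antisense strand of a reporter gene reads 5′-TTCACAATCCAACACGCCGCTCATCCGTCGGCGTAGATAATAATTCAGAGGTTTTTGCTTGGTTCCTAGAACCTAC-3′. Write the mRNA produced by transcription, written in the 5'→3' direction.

RNA polymerase reads the template 3'→5' and synthesizes mRNA 5'→3' by base-pairing (A→U, T→A, G↔C). The complement of the template is AAGTGTTAGGTTGTGCGGCGAGTAGGCAGCCGCATCTATTATTAAGTCTCCAAAAACGAACCAAGGATCTTGGATG; antiparallel, so 5'→3' the coding strand is GTAGGTTCTAGGAACCAAGCAAAAACCTCTGAATTATTATCTACGCCGACGGATGAGCGGCGTGTTGGATTGTGAA. Replace T with U for the mRNA.

5'-GUAGGUUCUAGGAACCAAGCAAAAACCUCUGAAUUAUUAUCUACGCCGACGGAUGAGCGGCGUGUUGGAUUGUGAA-3'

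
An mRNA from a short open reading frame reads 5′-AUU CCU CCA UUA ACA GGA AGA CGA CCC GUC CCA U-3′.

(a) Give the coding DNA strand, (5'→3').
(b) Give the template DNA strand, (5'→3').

(a) The coding strand matches the mRNA with U→T.
(b) The template strand is the reverse complement of the coding strand.

(a) 5'-ATTCCTCCATTAACAGGAAGACGACCCGTCCCAT-3'
(b) 5'-ATGGGACGGGTCGTCTTCCTGTTAATGGAGGAAT-3'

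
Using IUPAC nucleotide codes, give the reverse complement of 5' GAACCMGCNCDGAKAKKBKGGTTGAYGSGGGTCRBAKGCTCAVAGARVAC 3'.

5'-GTBYTCTBTGAGCMTVYGACCCSCRTCAACCMVMMTMTCHGNGCKGGTTC-3'

Standard pairs A↔T, G↔C; ambiguity codes pair R↔Y, M↔K, S↔S, B↔V, D↔H, N↔N. Complement (CTTGGKCGNGHCTMTMMVMCCAACTRCSCCCAGYVTMCGAGTBTCTYBTG), then reverse for 5'→3'.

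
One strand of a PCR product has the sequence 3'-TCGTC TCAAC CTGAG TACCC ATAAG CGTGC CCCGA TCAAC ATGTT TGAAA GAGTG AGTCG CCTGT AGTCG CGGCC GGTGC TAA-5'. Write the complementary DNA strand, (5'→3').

The strand is given 3'→5', so its complement runs 5'→3' in the same left-to-right order: pair each base A↔T, G↔C.

5'-AGCAGAGTTGGACTCATGGGTATTCGCACGGGGCTAGTTGTACAAACTTTCTCACTCAGCGGACATCAGCGCCGGCCACGATT-3'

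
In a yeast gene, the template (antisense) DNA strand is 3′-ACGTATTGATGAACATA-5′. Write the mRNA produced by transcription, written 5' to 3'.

5'-UGCAUAACUACUUGUAU-3'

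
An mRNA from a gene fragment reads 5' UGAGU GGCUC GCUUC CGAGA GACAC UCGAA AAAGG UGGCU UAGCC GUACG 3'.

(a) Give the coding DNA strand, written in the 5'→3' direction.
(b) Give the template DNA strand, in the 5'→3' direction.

(a) The coding strand matches the mRNA with U→T.
(b) The template strand is the reverse complement of the coding strand.

(a) 5'-TGAGTGGCTCGCTTCCGAGAGACACTCGAAAAAGGTGGCTTAGCCGTACG-3'
(b) 5'-CGTACGGCTAAGCCACCTTTTTCGAGTGTCTCTCGGAAGCGAGCCACTCA-3'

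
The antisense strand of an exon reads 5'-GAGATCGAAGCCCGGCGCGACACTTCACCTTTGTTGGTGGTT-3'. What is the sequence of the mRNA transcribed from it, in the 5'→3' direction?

5'-AACCACCAACAAAGGUGAAGUGUCGCGCCGGGCUUCGAUCUC-3'

The mRNA has the sequence of the coding strand (reverse complement of the template) with T→U. Reverse complement of GAGATCGAAGCCCGGCGCGACACTTCACCTTTGTTGGTGGTT is AACCACCAACAAAGGTGAAGTGTCGCGCCGGGCTTCGATCTC; then T→U.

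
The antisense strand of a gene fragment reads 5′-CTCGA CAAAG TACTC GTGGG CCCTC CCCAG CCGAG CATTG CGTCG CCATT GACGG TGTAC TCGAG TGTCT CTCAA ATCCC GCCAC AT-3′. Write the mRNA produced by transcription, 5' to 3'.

5'-AUGUGGCGGGAUUUGAGAGACACUCGAGUACACCGUCAAUGGCGACGCAAUGCUCGGCUGGGGAGGGCCCACGAGUACUUUGUCGAG-3'

The mRNA has the sequence of the coding strand (reverse complement of the template) with T→U. Reverse complement of CTCGACAAAGTACTCGTGGGCCCTCCCCAGCCGAGCATTGCGTCGCCATTGACGGTGTACTCGAGTGTCTCTCAAATCCCGCCACAT is ATGTGGCGGGATTTGAGAGACACTCGAGTACACCGTCAATGGCGACGCAATGCTCGGCTGGGGAGGGCCCACGAGTACTTTGTCGAG; then T→U.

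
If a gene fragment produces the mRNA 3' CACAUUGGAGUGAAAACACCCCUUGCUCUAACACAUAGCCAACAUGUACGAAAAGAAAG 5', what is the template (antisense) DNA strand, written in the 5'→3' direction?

Written 5'→3' the mRNA is GAAAGAAAAGCAUGUACAACCGAUACACAAUCUCGUUCCCCACAAAAGUGAGGUUACAC, so the coding DNA strand is GAAAGAAAAGCATGTACAACCGATACACAATCTCGTTCCCCACAAAAGTGAGGTTACAC. The template is its reverse complement.

5'-GTGTAACCTCACTTTTGTGGGGAACGAGATTGTGTATCGGTTGTACATGCTTTTCTTTC-3'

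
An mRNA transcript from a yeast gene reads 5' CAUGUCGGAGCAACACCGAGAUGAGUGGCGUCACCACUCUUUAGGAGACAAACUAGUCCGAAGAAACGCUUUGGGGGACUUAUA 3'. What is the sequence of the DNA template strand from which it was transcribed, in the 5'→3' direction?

5'-TATAAGTCCCCCAAAGCGTTTCTTCGGACTAGTTTGTCTCCTAAAGAGTGGTGACGCCACTCATCTCGGTGTTGCTCCGACATG-3'

Replace U with T to get the coding DNA strand: CATGTCGGAGCAACACCGAGATGAGTGGCGTCACCACTCTTTAGGAGACAAACTAGTCCGAAGAAACGCTTTGGGGGACTTATA. The template strand is its reverse complement (complement GTACAGCCTCGTTGTGGCTCTACTCACCGCAGTGGTGAGAAATCCTCTGTTTGATCAGGCTTCTTTGCGAAACCCCCTGAATAT, then reverse).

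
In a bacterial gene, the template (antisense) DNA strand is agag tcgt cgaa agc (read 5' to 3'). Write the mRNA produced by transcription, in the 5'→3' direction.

5'-GCUUUCGACGACUCU-3'

RNA polymerase reads the template 3'→5' and synthesizes mRNA 5'→3' by base-pairing (A→U, T→A, G↔C). The complement of the template is TCTCAGCAGCTTTCG; antiparallel, so 5'→3' the coding strand is GCTTTCGACGACTCT. Replace T with U for the mRNA.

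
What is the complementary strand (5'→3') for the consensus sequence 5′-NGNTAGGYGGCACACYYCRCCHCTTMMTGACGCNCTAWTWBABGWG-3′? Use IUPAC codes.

5′-CWCVTVWAWTAGNGCGTCAKKAAGDGGYGRRGTGTGCCRCCTANCN-3′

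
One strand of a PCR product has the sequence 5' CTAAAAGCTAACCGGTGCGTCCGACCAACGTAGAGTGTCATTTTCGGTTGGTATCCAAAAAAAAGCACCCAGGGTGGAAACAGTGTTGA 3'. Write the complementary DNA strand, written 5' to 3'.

5′-TCAACACTGTTTCCACCCTGGGTGCTTTTTTTTGGATACCAACCGAAAATGACACTCTACGTTGGTCGGACGCACCGGTTAGCTTTTAG-3′

The complement of CTAAAAGCTAACCGGTGCGTCCGACCAACGTAGAGTGTCATTTTCGGTTGGTATCCAAAAAAAAGCACCCAGGGTGGAAACAGTGTTGA is GATTTTCGATTGGCCACGCAGGCTGGTTGCATCTCACAGTAAAAGCCAACCATAGGTTTTTTTTCGTGGGTCCCACCTTTGTCACAACT (A↔T, G↔C). DNA strands are antiparallel, so the complementary strand runs 3'→5'; reversing gives the 5'→3' form.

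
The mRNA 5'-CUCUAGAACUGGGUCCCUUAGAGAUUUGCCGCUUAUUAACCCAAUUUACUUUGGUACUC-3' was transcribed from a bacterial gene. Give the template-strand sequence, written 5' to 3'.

5'-GAGTACCAAAGTAAATTGGGTTAATAAGCGGCAAATCTCTAAGGGACCCAGTTCTAGAG-3'

Replace U with T to get the coding DNA strand: CTCTAGAACTGGGTCCCTTAGAGATTTGCCGCTTATTAACCCAATTTACTTTGGTACTC. The template strand is its reverse complement (complement GAGATCTTGACCCAGGGAATCTCTAAACGGCGAATAATTGGGTTAAATGAAACCATGAG, then reverse).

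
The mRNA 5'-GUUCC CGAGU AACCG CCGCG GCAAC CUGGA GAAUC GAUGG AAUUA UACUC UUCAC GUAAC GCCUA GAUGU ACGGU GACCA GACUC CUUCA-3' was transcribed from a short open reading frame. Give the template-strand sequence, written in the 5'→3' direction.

5'-TGAAGGAGTCTGGTCACCGTACATCTAGGCGTTACGTGAAGAGTATAATTCCATCGATTCTCCAGGTTGCCGCGGCGGTTACTCGGGAAC-3'

Replace U with T to get the coding DNA strand: GTTCCCGAGTAACCGCCGCGGCAACCTGGAGAATCGATGGAATTATACTCTTCACGTAACGCCTAGATGTACGGTGACCAGACTCCTTCA. The template strand is its reverse complement (complement CAAGGGCTCATTGGCGGCGCCGTTGGACCTCTTAGCTACCTTAATATGAGAAGTGCATTGCGGATCTACATGCCACTGGTCTGAGGAAGT, then reverse).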